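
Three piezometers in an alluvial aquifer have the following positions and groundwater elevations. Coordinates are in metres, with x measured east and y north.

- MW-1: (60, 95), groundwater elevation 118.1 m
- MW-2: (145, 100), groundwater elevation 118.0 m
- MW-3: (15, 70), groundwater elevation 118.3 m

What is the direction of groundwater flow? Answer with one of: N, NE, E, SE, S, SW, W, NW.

N

With h = a·x + b·y + c and MW-1 as origin, the differences give:
  85·a + 5·b = -0.1
  (-45)·a + (-25)·b = +0.2
Eliminate b (×(-25) and ×5, subtract): -1900·a = 1.50 → a = ∂h/∂x = -0.0007895
Back-substitute: b = ∂h/∂y = -0.006579.
Flow = −∇h = (+0.0007895 east, +0.006579 north), which points north.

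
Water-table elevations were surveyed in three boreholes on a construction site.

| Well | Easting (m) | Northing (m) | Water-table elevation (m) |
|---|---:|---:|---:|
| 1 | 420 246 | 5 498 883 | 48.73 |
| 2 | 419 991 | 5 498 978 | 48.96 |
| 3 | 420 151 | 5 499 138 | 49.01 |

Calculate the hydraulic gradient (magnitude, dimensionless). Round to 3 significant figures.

Three-point gradient (reference 1): Δ to 2 = (-255, 95, +0.23), Δ to 3 = (-95, 255, +0.28).
∂h/∂x = -0.0005723, ∂h/∂y = +0.0008848 (det = -56000).
|∇h| = √(-0.0005723² + 0.0008848²) = 0.001054

0.00105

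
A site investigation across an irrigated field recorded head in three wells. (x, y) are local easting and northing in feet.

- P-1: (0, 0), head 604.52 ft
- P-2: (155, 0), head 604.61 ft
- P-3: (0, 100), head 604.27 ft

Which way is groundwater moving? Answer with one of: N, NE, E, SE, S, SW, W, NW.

N

∂h/∂x = (604.61 − 604.52) / (155 − 0) = +0.0005806
∂h/∂y = (604.27 − 604.52) / (100 − 0) = -0.002500
Flow = −∇h = (-0.0005806 east, +0.002500 north), which points north.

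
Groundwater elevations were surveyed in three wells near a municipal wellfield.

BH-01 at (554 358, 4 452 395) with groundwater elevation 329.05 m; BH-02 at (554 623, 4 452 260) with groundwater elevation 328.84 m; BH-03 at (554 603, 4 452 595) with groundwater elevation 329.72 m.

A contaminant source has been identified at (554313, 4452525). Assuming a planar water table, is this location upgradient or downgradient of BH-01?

Differences from BH-01: to BH-02 (Δx, Δy, Δh) = (265, -135, -0.21); to BH-03 = (245, 200, +0.67).
Determinant of the coordinate differences = 265·200 − 245·(-135) = 86075.
∂h/∂x = [(-0.21)·200 − (+0.67)·(-135)] / 86075 = +0.0005629
∂h/∂y = [265·(+0.67) − 245·(-0.21)] / 86075 = +0.002660
Head at (554313, 4452525) = 329.05 + (+0.0005629)·(-45) + (+0.002660)·(130) = 329.37 m.
That is higher than the 329.05 m at BH-01, so the point is upgradient.

upgradient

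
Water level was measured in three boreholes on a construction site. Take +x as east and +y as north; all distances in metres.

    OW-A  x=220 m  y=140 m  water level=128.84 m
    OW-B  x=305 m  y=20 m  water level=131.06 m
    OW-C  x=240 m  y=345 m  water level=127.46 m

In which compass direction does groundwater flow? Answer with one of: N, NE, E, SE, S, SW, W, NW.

With h = a·x + b·y + c and OW-A as origin, the differences give:
  85·a + (-120)·b = +2.22
  20·a + 205·b = -1.38
Eliminate b (×205 and ×(-120), subtract): 19825·a = 289.500 → a = ∂h/∂x = +0.01460
Back-substitute: b = ∂h/∂y = -0.008156.
Flow = −∇h = (-0.01460 east, +0.008156 north), which points northwest.

NW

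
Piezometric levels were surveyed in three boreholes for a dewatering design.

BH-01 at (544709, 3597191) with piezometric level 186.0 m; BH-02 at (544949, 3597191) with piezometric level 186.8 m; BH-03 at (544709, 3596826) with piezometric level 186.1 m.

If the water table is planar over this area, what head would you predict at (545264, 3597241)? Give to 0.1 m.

187.8 m

∂h/∂x = (186.8 − 186.0) / (544949 − 544709) = +0.003333
∂h/∂y = (186.1 − 186.0) / (3596826 − 3597191) = -0.0002740
h(545264, 3597241) = 186.0 + (+0.003333)·(555) + (-0.0002740)·(50) = 186.0 +1.850 -0.014 = 187.836 m.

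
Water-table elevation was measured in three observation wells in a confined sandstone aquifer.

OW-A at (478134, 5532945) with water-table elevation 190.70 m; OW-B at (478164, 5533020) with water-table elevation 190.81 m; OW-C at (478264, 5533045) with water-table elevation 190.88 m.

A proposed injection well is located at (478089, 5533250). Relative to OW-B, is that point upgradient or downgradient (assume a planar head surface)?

upgradient

Taking OW-A as reference: OW-B−OW-A = (30, 75, +0.11); OW-C−OW-A = (130, 100, +0.18).
Determinant of the coordinate differences = 30·100 − 130·75 = -6750.
∂h/∂x = [(+0.11)·100 − (+0.18)·75] / -6750 = +0.0003704
∂h/∂y = [30·(+0.18) − 130·(+0.11)] / -6750 = +0.001319
Head at (478089, 5533250) = 190.70 + (+0.0003704)·(-45) + (+0.001319)·(305) = 191.09 m.
That is higher than the 190.81 m at OW-B, so the point is upgradient.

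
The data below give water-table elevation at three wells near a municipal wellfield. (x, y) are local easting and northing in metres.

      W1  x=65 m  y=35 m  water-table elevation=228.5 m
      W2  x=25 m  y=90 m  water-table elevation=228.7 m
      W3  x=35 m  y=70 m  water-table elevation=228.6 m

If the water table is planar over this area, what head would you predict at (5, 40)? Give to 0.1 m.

228.2 m

With h = a·x + b·y + c and W1 as origin, the differences give:
  (-40)·a + 55·b = +0.2
  (-30)·a + 35·b = +0.1
Eliminate b (×35 and ×55, subtract): 250·a = 1.50 → a = ∂h/∂x = +0.006000
Back-substitute: b = ∂h/∂y = +0.008000.
h(5, 40) = 228.5 + (+0.006000)·(-60) + (+0.008000)·(5) = 228.5 -0.360 +0.040 = 228.180 m.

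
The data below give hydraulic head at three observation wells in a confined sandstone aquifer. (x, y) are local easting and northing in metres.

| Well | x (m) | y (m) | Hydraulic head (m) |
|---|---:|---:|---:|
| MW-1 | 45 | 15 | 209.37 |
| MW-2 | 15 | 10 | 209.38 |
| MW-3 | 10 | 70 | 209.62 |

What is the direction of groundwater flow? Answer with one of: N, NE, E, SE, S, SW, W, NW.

S

Taking MW-1 as reference: MW-2−MW-1 = (-30, -5, +0.01); MW-3−MW-1 = (-35, 55, +0.25).
Determinant of the coordinate differences = (-30)·55 − (-35)·(-5) = -1825.
∂h/∂x = [(+0.01)·55 − (+0.25)·(-5)] / -1825 = -0.0009863
∂h/∂y = [(-30)·(+0.25) − (-35)·(+0.01)] / -1825 = +0.003918
Flow = −∇h = (+0.0009863 east, -0.003918 north), which points south.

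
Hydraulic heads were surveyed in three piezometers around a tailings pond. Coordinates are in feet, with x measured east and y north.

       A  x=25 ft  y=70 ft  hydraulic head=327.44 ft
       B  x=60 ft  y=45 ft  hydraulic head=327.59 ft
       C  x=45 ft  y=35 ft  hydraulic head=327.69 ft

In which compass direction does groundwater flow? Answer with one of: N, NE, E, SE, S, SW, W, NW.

N

With h = a·x + b·y + c and A as origin, the differences give:
  35·a + (-25)·b = +0.15
  20·a + (-35)·b = +0.25
Eliminate b (×(-35) and ×(-25), subtract): -725·a = 1.000 → a = ∂h/∂x = -0.001379
Back-substitute: b = ∂h/∂y = -0.007931.
Flow = −∇h = (+0.001379 east, +0.007931 north), which points north.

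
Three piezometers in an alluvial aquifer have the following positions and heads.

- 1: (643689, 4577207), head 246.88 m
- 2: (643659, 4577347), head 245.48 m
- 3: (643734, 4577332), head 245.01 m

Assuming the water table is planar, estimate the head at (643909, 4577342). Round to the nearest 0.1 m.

243.4 m

With h = a·x + b·y + c and 1 as origin, the differences give:
  (-30)·a + 140·b = -1.40
  45·a + 125·b = -1.87
Eliminate b (×125 and ×140, subtract): -10050·a = 86.800 → a = ∂h/∂x = -0.008637
Back-substitute: b = ∂h/∂y = -0.01185.
h(643909, 4577342) = 246.88 + (-0.008637)·(220) + (-0.01185)·(135) = 246.88 -1.900 -1.600 = 243.380 m.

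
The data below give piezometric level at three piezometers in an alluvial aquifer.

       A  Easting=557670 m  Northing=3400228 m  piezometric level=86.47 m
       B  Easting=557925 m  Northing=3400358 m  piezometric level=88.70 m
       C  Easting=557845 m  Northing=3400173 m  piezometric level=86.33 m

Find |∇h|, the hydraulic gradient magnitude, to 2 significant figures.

0.012

Differences from A: to B (Δx, Δy, Δh) = (255, 130, +2.23); to C = (175, -55, -0.14).
Determinant of the coordinate differences = 255·(-55) − 175·130 = -36775.
∂h/∂x = [(+2.23)·(-55) − (-0.14)·130] / -36775 = +0.002840
∂h/∂y = [255·(-0.14) − 175·(+2.23)] / -36775 = +0.01158
|∇h| = √(0.002840² + 0.01158²) = 0.01192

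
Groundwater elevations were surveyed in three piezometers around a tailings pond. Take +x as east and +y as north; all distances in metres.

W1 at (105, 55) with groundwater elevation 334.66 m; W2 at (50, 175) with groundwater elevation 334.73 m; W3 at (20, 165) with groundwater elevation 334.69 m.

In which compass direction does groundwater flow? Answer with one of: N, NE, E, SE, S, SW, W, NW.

SW

With h = a·x + b·y + c and W1 as origin, the differences give:
  (-55)·a + 120·b = +0.07
  (-85)·a + 110·b = +0.03
Eliminate b (×110 and ×120, subtract): 4150·a = 4.100 → a = ∂h/∂x = +0.0009880
Back-substitute: b = ∂h/∂y = +0.001036.
Flow = −∇h = (-0.0009880 east, -0.001036 north), which points southwest.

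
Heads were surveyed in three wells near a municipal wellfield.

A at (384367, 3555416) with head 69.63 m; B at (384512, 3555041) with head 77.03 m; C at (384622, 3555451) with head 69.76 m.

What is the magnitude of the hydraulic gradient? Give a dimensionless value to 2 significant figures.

Taking A as reference: B−A = (145, -375, +7.40); C−A = (255, 35, +0.13).
Solve a·Δx + b·Δy = Δh: det = 145·35 − 255·(-375) = 100700.
∂h/∂x = [(+7.40)·35 − (+0.13)·(-375)] / 100700 = +0.003056
∂h/∂y = [145·(+0.13) − 255·(+7.40)] / 100700 = -0.01855
|∇h| = √(0.003056² + -0.01855²) = 0.0188

0.019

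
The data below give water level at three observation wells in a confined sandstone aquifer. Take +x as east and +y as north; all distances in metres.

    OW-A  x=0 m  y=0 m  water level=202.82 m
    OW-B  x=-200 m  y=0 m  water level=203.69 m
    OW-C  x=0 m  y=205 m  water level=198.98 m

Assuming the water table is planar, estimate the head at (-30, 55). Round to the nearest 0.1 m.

∂h/∂x = (203.69 − 202.82) / (-200 − 0) = -0.004350
∂h/∂y = (198.98 − 202.82) / (205 − 0) = -0.01873
h(-30, 55) = 202.82 + (-0.004350)·(-30) + (-0.01873)·(55) = 202.82 +0.131 -1.030 = 201.920 m.

201.9 m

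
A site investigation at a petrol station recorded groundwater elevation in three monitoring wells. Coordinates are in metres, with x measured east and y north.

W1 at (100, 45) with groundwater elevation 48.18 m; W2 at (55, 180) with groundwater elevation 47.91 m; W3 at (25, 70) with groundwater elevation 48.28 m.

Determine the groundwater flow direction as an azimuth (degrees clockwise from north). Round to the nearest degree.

039°

Differences from W1: to W2 (Δx, Δy, Δh) = (-45, 135, -0.27); to W3 = (-75, 25, +0.10).
Solve a·Δx + b·Δy = Δh: det = (-45)·25 − (-75)·135 = 9000.
∂h/∂x = [(-0.27)·25 − (+0.10)·135] / 9000 = -0.002250
∂h/∂y = [(-45)·(+0.10) − (-75)·(-0.27)] / 9000 = -0.002750
Flow direction (−∇h) has components (+0.002250 E, +0.002750 N).
Azimuth = atan2(E, N) = atan2(+0.002250, +0.002750) = 39.3° ≈ 039°.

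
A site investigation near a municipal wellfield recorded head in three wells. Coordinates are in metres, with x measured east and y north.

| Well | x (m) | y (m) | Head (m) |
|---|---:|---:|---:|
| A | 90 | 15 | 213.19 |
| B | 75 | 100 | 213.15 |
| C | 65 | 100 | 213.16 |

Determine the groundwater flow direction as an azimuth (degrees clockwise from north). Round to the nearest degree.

057°

Taking A as reference: B−A = (-15, 85, -0.04); C−A = (-25, 85, -0.03).
Determinant of the coordinate differences = (-15)·85 − (-25)·85 = 850.
∂h/∂x = [(-0.04)·85 − (-0.03)·85] / 850 = -0.0010000
∂h/∂y = [(-15)·(-0.03) − (-25)·(-0.04)] / 850 = -0.0006471
Flow direction (−∇h) has components (+0.0010000 E, +0.0006471 N).
Azimuth = atan2(E, N) = atan2(+0.0010000, +0.0006471) = 57.1° ≈ 057°.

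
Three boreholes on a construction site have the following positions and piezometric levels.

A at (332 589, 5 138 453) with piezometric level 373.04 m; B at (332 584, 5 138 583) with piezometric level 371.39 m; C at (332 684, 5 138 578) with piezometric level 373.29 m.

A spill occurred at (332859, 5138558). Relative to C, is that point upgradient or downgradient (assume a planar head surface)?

upgradient

Differences from A: to B (Δx, Δy, Δh) = (-5, 130, -1.65); to C = (95, 125, +0.25).
Solve a·Δx + b·Δy = Δh: det = (-5)·125 − 95·130 = -12975.
∂h/∂x = [(-1.65)·125 − (+0.25)·130] / -12975 = +0.01840
∂h/∂y = [(-5)·(+0.25) − 95·(-1.65)] / -12975 = -0.01198
Head at (332859, 5138558) = 373.04 + (+0.01840)·(270) + (-0.01198)·(105) = 376.75 m.
That is higher than the 373.29 m at C, so the point is upgradient.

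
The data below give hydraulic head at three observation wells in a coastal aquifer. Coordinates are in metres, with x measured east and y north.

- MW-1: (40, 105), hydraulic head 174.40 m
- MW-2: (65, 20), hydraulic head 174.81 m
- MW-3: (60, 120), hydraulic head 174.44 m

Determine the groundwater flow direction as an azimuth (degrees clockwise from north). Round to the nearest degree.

307°

With h = a·x + b·y + c and MW-1 as origin, the differences give:
  25·a + (-85)·b = +0.41
  20·a + 15·b = +0.04
Eliminate b (×15 and ×(-85), subtract): 2075·a = 9.550 → a = ∂h/∂x = +0.004602
Back-substitute: b = ∂h/∂y = -0.003470.
Flow direction (−∇h) has components (-0.004602 E, +0.003470 N).
Azimuth = atan2(E, N) = atan2(-0.004602, +0.003470) = 307.0° ≈ 307°.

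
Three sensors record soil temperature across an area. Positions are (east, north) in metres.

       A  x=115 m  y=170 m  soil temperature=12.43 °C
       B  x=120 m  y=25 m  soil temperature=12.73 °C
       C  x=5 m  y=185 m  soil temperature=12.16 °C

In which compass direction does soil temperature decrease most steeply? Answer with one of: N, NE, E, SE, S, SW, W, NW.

Three-point gradient (reference A): Δ to B = (5, -145, +0.30), Δ to C = (-110, 15, -0.27).
∂T/∂x = +0.002183, ∂T/∂y = -0.001994 (det = -15875).
Steepest decrease is along −∇f = (-0.002183 E, +0.001994 N) → northwest.

NW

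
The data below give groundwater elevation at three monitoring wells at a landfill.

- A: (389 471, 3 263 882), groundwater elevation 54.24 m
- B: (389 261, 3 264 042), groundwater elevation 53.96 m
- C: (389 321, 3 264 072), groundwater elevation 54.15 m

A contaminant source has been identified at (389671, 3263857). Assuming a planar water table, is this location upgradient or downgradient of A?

With h = a·x + b·y + c and A as origin, the differences give:
  (-210)·a + 160·b = -0.28
  (-150)·a + 190·b = -0.09
Eliminate b (×190 and ×160, subtract): -15900·a = -38.800 → a = ∂h/∂x = +0.002440
Back-substitute: b = ∂h/∂y = +0.001453.
Head at (389671, 3263857) = 54.24 + (+0.002440)·(200) + (+0.001453)·(-25) = 54.69 m.
That is higher than the 54.24 m at A, so the point is upgradient.

upgradient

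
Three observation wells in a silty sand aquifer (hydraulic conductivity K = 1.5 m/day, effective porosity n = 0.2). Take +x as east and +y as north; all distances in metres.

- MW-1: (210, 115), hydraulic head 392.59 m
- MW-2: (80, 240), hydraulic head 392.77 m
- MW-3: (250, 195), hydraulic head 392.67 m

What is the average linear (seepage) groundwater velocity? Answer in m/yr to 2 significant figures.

3.2 m/yr

Taking MW-1 as reference: MW-2−MW-1 = (-130, 125, +0.18); MW-3−MW-1 = (40, 80, +0.08).
Determinant of the coordinate differences = (-130)·80 − 40·125 = -15400.
∂h/∂x = [(+0.18)·80 − (+0.08)·125] / -15400 = -0.0002857
∂h/∂y = [(-130)·(+0.08) − 40·(+0.18)] / -15400 = +0.001143
|∇h| = √(-0.0002857² + 0.001143²) = 0.001178
Seepage velocity v = K·i/n = 1.5 × 0.001178 / 0.2 = 0.008835 m/day = 3.227 m/yr.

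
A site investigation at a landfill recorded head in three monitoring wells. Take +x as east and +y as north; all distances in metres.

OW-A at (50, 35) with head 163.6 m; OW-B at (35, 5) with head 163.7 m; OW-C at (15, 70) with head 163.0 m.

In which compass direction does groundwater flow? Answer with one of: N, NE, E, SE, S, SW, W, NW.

With h = a·x + b·y + c and OW-A as origin, the differences give:
  (-15)·a + (-30)·b = +0.1
  (-35)·a + 35·b = -0.6
Eliminate b (×35 and ×(-30), subtract): -1575·a = -14.50 → a = ∂h/∂x = +0.009206
Back-substitute: b = ∂h/∂y = -0.007937.
Flow = −∇h = (-0.009206 east, +0.007937 north), which points northwest.

NW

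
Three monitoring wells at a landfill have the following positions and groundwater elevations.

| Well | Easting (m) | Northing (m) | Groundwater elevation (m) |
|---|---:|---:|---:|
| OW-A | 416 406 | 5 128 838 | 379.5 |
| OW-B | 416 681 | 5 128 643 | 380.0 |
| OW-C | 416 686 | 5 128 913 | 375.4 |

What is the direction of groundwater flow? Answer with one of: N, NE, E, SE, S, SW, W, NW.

NE

Three-point gradient (reference OW-A): Δ to OW-B = (275, -195, +0.5), Δ to OW-C = (280, 75, -4.1).
∂h/∂x = -0.01013, ∂h/∂y = -0.01685 (det = 75225).
Flow = −∇h = (+0.01013 east, +0.01685 north), which points northeast.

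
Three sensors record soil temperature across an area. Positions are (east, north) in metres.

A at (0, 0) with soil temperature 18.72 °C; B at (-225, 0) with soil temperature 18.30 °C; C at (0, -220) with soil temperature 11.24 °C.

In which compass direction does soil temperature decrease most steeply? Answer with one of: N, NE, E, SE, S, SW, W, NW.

∂T/∂x = (18.30 − 18.72) / (-225 − 0) = +0.001867
∂T/∂y = (11.24 − 18.72) / (-220 − 0) = +0.03400
Steepest decrease is along −∇f = (-0.001867 E, -0.03400 N) → south.

S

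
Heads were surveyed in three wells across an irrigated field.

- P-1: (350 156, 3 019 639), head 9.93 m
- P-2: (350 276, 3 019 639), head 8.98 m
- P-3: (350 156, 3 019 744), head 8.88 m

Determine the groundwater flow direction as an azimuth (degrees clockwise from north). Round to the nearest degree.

038°

∂h/∂x = (8.98 − 9.93) / (350276 − 350156) = -0.007917
∂h/∂y = (8.88 − 9.93) / (3019744 − 3019639) = -0.010000
Flow direction (−∇h) has components (+0.007917 E, +0.010000 N).
Azimuth = atan2(E, N) = atan2(+0.007917, +0.010000) = 38.4° ≈ 038°.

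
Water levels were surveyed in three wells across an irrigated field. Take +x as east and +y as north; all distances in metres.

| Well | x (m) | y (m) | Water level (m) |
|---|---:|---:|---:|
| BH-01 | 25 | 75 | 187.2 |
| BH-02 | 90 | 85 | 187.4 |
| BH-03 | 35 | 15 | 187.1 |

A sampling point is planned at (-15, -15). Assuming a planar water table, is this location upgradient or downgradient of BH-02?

downgradient

Differences from BH-01: to BH-02 (Δx, Δy, Δh) = (65, 10, +0.2); to BH-03 = (10, -60, -0.1).
Determinant of the coordinate differences = 65·(-60) − 10·10 = -4000.
∂h/∂x = [(+0.2)·(-60) − (-0.1)·10] / -4000 = +0.002750
∂h/∂y = [65·(-0.1) − 10·(+0.2)] / -4000 = +0.002125
Head at (-15, -15) = 187.2 + (+0.002750)·(-40) + (+0.002125)·(-90) = 186.90 m.
That is lower than the 187.4 m at BH-02, so the point is downgradient.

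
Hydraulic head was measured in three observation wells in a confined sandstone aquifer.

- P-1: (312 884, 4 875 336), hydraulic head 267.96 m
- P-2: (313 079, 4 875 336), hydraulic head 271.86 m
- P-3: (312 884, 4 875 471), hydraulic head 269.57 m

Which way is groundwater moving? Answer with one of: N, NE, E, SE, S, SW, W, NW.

∂h/∂x = (271.86 − 267.96) / (313079 − 312884) = +0.02000
∂h/∂y = (269.57 − 267.96) / (4875471 − 4875336) = +0.01193
Flow = −∇h = (-0.02000 east, -0.01193 north), which points southwest.

SW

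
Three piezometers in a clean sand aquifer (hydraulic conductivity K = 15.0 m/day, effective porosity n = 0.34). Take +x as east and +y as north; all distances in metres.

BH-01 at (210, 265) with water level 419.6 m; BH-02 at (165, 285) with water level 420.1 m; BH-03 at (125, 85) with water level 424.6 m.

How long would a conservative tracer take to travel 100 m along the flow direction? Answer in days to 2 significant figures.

Differences from BH-01: to BH-02 (Δx, Δy, Δh) = (-45, 20, +0.5); to BH-03 = (-85, -180, +5.0).
Determinant of the coordinate differences = (-45)·(-180) − (-85)·20 = 9800.
∂h/∂x = [(+0.5)·(-180) − (+5.0)·20] / 9800 = -0.01939
∂h/∂y = [(-45)·(+5.0) − (-85)·(+0.5)] / 9800 = -0.01862
|∇h| = √(-0.01939² + -0.01862²) = 0.02688
Seepage velocity v = K·i/n = 15.0 × 0.02688 / 0.34 = 1.186 m/day.
t = 100 / 1.186 = 84.32 days.

84 days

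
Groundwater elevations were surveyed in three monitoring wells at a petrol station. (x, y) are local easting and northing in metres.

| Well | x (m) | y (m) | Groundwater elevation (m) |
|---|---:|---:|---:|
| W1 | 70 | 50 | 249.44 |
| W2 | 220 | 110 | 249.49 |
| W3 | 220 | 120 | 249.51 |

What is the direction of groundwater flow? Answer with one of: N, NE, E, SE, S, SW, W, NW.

With h = a·x + b·y + c and W1 as origin, the differences give:
  150·a + 60·b = +0.05
  150·a + 70·b = +0.07
Eliminate b (×70 and ×60, subtract): 1500·a = -0.700 → a = ∂h/∂x = -0.0004667
Back-substitute: b = ∂h/∂y = +0.002000.
Flow = −∇h = (+0.0004667 east, -0.002000 north), which points south.

S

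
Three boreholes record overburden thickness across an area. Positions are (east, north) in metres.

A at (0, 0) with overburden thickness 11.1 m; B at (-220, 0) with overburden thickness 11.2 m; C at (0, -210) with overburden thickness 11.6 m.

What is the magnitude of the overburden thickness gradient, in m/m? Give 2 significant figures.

0.0024 m/m

∂d/∂x = (11.2 − 11.1) / (-220 − 0) = -0.0004545
∂d/∂y = (11.6 − 11.1) / (-210 − 0) = -0.002381
|∇f| = √(-0.0004545² + -0.002381²) = 0.002424 m/m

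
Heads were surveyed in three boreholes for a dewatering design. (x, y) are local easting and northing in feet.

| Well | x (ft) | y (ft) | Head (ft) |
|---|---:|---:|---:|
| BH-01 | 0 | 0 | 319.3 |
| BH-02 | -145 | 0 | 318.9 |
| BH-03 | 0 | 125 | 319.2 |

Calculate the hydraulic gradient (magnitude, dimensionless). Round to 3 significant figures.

∂h/∂x = (318.9 − 319.3) / (-145 − 0) = +0.002759
∂h/∂y = (319.2 − 319.3) / (125 − 0) = -0.0008000
|∇h| = √(0.002759² + -0.0008000²) = 0.002873

0.00287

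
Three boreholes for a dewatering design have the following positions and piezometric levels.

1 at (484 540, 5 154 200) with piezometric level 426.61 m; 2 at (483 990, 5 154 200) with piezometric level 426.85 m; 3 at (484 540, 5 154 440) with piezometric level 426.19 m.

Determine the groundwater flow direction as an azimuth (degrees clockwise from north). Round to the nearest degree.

∂h/∂x = (426.85 − 426.61) / (483990 − 484540) = -0.0004364
∂h/∂y = (426.19 − 426.61) / (5154440 − 5154200) = -0.001750
Flow direction (−∇h) has components (+0.0004364 E, +0.001750 N).
Azimuth = atan2(E, N) = atan2(+0.0004364, +0.001750) = 14.0° ≈ 014°.

014°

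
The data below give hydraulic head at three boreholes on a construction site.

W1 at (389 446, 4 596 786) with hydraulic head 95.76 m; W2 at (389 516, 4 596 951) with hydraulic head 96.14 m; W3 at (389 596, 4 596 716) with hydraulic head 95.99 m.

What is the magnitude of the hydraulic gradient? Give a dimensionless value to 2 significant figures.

With h = a·x + b·y + c and W1 as origin, the differences give:
  70·a + 165·b = +0.38
  150·a + (-70)·b = +0.23
Eliminate b (×(-70) and ×165, subtract): -29650·a = -64.550 → a = ∂h/∂x = +0.002177
Back-substitute: b = ∂h/∂y = +0.001379.
|∇h| = √(0.002177² + 0.001379²) = 0.002577

0.0026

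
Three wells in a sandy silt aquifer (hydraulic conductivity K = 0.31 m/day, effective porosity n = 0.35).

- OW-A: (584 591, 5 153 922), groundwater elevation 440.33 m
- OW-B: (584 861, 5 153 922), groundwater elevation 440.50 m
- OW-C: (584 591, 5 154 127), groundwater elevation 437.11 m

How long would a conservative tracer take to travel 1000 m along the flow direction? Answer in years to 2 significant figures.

200 years

∂h/∂x = (440.50 − 440.33) / (584861 − 584591) = +0.0006296
∂h/∂y = (437.11 − 440.33) / (5154127 − 5153922) = -0.01571
|∇h| = √(0.0006296² + -0.01571²) = 0.01572
Seepage velocity v = K·i/n = 0.31 × 0.01572 / 0.35 = 0.01392 m/day.
t = 1000 / 0.01392 = 7.184e+04 days = 197 years.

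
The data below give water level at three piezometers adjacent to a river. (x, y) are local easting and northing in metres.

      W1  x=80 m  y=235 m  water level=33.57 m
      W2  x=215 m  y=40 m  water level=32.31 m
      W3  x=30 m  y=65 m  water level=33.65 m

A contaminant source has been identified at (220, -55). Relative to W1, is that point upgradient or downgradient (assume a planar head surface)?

Three-point gradient (reference W1): Δ to W2 = (135, -195, -1.26), Δ to W3 = (-50, -170, +0.08).
∂h/∂x = -0.007028, ∂h/∂y = +0.001596 (det = -32700).
Head at (220, -55) = 33.57 + (-0.007028)·(140) + (+0.001596)·(-290) = 32.12 m.
That is lower than the 33.57 m at W1, so the point is downgradient.

downgradient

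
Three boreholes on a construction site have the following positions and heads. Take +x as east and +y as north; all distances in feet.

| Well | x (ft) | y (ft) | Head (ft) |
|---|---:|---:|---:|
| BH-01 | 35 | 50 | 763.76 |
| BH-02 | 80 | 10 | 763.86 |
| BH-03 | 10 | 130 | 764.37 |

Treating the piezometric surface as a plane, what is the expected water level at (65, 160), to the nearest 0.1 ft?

765.4 ft

Taking BH-01 as reference: BH-02−BH-01 = (45, -40, +0.10); BH-03−BH-01 = (-25, 80, +0.61).
Determinant of the coordinate differences = 45·80 − (-25)·(-40) = 2600.
∂h/∂x = [(+0.10)·80 − (+0.61)·(-40)] / 2600 = +0.01246
∂h/∂y = [45·(+0.61) − (-25)·(+0.10)] / 2600 = +0.01152
h(65, 160) = 763.76 + (+0.01246)·(30) + (+0.01152)·(110) = 763.76 +0.374 +1.267 = 765.401 ft.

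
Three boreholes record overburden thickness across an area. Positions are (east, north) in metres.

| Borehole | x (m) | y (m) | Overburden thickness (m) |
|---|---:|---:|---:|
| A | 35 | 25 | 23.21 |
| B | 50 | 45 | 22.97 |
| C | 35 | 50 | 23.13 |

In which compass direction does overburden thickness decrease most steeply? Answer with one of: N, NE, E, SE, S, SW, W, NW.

Three-point gradient (reference A): Δ to B = (15, 20, -0.24), Δ to C = (0, 25, -0.08).
∂d/∂x = -0.01173, ∂d/∂y = -0.003200 (det = 375).
Steepest decrease is along −∇f = (+0.01173 E, +0.003200 N) → east.

E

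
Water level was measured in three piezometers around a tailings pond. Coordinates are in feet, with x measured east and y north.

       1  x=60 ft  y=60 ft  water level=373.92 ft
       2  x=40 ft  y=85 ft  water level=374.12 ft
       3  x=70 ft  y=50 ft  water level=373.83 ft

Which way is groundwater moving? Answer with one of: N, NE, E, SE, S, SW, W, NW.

Taking 1 as reference: 2−1 = (-20, 25, +0.20); 3−1 = (10, -10, -0.09).
Solve a·Δx + b·Δy = Δh: det = (-20)·(-10) − 10·25 = -50.
∂h/∂x = [(+0.20)·(-10) − (-0.09)·25] / -50 = -0.005000
∂h/∂y = [(-20)·(-0.09) − 10·(+0.20)] / -50 = +0.004000
Flow = −∇h = (+0.005000 east, -0.004000 north), which points southeast.

SE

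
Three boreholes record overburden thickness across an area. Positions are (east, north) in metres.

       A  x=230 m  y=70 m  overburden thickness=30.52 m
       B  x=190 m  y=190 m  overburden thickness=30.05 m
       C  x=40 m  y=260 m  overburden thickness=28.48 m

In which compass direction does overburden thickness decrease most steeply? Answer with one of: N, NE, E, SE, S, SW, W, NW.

W

Taking A as reference: B−A = (-40, 120, -0.47); C−A = (-190, 190, -2.04).
Determinant of the coordinate differences = (-40)·190 − (-190)·120 = 15200.
∂d/∂x = [(-0.47)·190 − (-2.04)·120] / 15200 = +0.01023
∂d/∂y = [(-40)·(-2.04) − (-190)·(-0.47)] / 15200 = -0.0005066
Steepest decrease is along −∇f = (-0.01023 E, +0.0005066 N) → west.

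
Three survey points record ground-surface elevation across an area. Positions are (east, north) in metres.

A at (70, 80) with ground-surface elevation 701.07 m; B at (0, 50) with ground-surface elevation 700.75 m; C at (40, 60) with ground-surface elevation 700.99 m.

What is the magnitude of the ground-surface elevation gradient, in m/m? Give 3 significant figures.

Taking A as reference: B−A = (-70, -30, -0.32); C−A = (-30, -20, -0.08).
Determinant of the coordinate differences = (-70)·(-20) − (-30)·(-30) = 500.
∂z/∂x = [(-0.32)·(-20) − (-0.08)·(-30)] / 500 = +0.008000
∂z/∂y = [(-70)·(-0.08) − (-30)·(-0.32)] / 500 = -0.008000
|∇f| = √(0.008000² + -0.008000²) = 0.01131 m/m

0.0113 m/m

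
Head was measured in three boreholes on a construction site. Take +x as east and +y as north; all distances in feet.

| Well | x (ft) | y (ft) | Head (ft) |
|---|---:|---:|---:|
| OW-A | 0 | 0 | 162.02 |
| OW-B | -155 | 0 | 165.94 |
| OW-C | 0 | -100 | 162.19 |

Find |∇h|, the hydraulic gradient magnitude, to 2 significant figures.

0.025

∂h/∂x = (165.94 − 162.02) / (-155 − 0) = -0.02529
∂h/∂y = (162.19 − 162.02) / (-100 − 0) = -0.001700
|∇h| = √(-0.02529² + -0.001700²) = 0.02535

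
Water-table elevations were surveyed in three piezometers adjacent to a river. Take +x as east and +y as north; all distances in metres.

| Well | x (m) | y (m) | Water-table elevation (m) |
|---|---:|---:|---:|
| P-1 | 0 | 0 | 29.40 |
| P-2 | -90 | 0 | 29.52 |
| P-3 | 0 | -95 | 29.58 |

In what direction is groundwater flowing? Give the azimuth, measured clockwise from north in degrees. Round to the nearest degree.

035°

∂h/∂x = (29.52 − 29.40) / (-90 − 0) = -0.001333
∂h/∂y = (29.58 − 29.40) / (-95 − 0) = -0.001895
Flow direction (−∇h) has components (+0.001333 E, +0.001895 N).
Azimuth = atan2(E, N) = atan2(+0.001333, +0.001895) = 35.1° ≈ 035°.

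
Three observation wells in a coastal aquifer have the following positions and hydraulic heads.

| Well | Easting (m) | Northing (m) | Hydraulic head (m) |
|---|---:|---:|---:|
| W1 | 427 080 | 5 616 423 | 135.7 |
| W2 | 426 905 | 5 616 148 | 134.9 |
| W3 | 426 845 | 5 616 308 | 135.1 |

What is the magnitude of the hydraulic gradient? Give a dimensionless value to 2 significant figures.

With h = a·x + b·y + c and W1 as origin, the differences give:
  (-175)·a + (-275)·b = -0.8
  (-235)·a + (-115)·b = -0.6
Eliminate b (×(-115) and ×(-275), subtract): -44500·a = -73.00 → a = ∂h/∂x = +0.001640
Back-substitute: b = ∂h/∂y = +0.001865.
|∇h| = √(0.001640² + 0.001865²) = 0.002484

0.0025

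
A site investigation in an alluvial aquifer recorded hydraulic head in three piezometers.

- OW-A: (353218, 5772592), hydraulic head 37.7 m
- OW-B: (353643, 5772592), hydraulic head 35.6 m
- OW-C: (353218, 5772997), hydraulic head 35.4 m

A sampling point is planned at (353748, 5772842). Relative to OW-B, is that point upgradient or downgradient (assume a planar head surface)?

∂h/∂x = (35.6 − 37.7) / (353643 − 353218) = -0.004941
∂h/∂y = (35.4 − 37.7) / (5772997 − 5772592) = -0.005679
Head at (353748, 5772842) = 37.7 + (-0.004941)·(530) + (-0.005679)·(250) = 33.66 m.
That is lower than the 35.6 m at OW-B, so the point is downgradient.

downgradient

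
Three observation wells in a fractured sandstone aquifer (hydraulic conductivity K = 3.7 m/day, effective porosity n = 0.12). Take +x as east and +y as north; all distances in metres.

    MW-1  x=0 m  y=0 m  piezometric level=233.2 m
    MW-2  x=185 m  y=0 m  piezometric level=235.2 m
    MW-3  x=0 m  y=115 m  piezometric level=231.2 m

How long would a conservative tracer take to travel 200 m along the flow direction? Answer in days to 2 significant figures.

320 days

∂h/∂x = (235.2 − 233.2) / (185 − 0) = +0.01081
∂h/∂y = (231.2 − 233.2) / (115 − 0) = -0.01739
|∇h| = √(0.01081² + -0.01739²) = 0.02048
Seepage velocity v = K·i/n = 3.7 × 0.02048 / 0.12 = 0.6315 m/day.
t = 200 / 0.6315 = 316.7 days.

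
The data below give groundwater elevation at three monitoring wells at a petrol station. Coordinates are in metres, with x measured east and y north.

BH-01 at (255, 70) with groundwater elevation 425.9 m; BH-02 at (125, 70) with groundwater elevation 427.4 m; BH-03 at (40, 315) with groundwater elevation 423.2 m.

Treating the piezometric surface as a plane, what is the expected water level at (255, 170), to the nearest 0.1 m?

Differences from BH-01: to BH-02 (Δx, Δy, Δh) = (-130, 0, +1.5); to BH-03 = (-215, 245, -2.7).
Determinant of the coordinate differences = (-130)·245 − (-215)·0 = -31850.
∂h/∂x = [(+1.5)·245 − (-2.7)·0] / -31850 = -0.01154
∂h/∂y = [(-130)·(-2.7) − (-215)·(+1.5)] / -31850 = -0.02115
h(255, 170) = 425.9 + (-0.01154)·(0) + (-0.02115)·(100) = 425.9 -0.000 -2.115 = 423.785 m.

423.8 m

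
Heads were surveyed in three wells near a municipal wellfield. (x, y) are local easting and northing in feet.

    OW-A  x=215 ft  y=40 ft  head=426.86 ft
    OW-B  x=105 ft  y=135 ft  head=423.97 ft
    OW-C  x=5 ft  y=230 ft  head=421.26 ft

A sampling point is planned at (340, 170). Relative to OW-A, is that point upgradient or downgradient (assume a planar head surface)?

upgradient

Differences from OW-A: to OW-B (Δx, Δy, Δh) = (-110, 95, -2.89); to OW-C = (-210, 190, -5.60).
Determinant of the coordinate differences = (-110)·190 − (-210)·95 = -950.
∂h/∂x = [(-2.89)·190 − (-5.60)·95] / -950 = +0.01800
∂h/∂y = [(-110)·(-5.60) − (-210)·(-2.89)] / -950 = -0.009579
Head at (340, 170) = 426.86 + (+0.01800)·(125) + (-0.009579)·(130) = 427.86 ft.
That is higher than the 426.86 ft at OW-A, so the point is upgradient.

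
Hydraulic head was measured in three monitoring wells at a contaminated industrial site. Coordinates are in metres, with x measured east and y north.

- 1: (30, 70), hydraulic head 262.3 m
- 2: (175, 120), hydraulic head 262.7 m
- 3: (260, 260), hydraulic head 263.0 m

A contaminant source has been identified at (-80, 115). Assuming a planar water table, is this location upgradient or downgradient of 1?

With h = a·x + b·y + c and 1 as origin, the differences give:
  145·a + 50·b = +0.4
  230·a + 190·b = +0.7
Eliminate b (×190 and ×50, subtract): 16050·a = 41.00 → a = ∂h/∂x = +0.002555
Back-substitute: b = ∂h/∂y = +0.0005919.
Head at (-80, 115) = 262.3 + (+0.002555)·(-110) + (+0.0005919)·(45) = 262.05 m.
That is lower than the 262.3 m at 1, so the point is downgradient.

downgradient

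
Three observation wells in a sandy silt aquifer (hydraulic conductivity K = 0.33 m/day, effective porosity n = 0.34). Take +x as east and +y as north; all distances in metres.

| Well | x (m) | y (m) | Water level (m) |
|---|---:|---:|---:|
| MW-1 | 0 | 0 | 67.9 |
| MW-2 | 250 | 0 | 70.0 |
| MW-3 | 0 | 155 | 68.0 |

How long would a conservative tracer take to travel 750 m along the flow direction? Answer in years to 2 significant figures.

250 years

∂h/∂x = (70.0 − 67.9) / (250 − 0) = +0.008400
∂h/∂y = (68.0 − 67.9) / (155 − 0) = +0.0006452
|∇h| = √(0.008400² + 0.0006452²) = 0.008425
Seepage velocity v = K·i/n = 0.33 × 0.008425 / 0.34 = 0.008177 m/day.
t = 750 / 0.008177 = 9.172e+04 days = 251 years.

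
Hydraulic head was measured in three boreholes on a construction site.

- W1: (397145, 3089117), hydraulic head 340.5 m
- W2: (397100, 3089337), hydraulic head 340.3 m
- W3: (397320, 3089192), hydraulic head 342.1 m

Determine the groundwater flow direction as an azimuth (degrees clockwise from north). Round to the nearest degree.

264°

Differences from W1: to W2 (Δx, Δy, Δh) = (-45, 220, -0.2); to W3 = (175, 75, +1.6).
Determinant of the coordinate differences = (-45)·75 − 175·220 = -41875.
∂h/∂x = [(-0.2)·75 − (+1.6)·220] / -41875 = +0.008764
∂h/∂y = [(-45)·(+1.6) − 175·(-0.2)] / -41875 = +0.0008836
Flow direction (−∇h) has components (-0.008764 E, -0.0008836 N).
Azimuth = atan2(E, N) = atan2(-0.008764, -0.0008836) = 264.2° ≈ 264°.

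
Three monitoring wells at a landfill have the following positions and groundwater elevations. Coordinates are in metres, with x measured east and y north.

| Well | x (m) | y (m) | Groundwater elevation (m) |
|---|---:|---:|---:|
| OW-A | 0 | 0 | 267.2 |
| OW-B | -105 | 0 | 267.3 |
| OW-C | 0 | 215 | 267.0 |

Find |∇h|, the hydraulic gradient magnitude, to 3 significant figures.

∂h/∂x = (267.3 − 267.2) / (-105 − 0) = -0.0009524
∂h/∂y = (267.0 − 267.2) / (215 − 0) = -0.0009302
|∇h| = √(-0.0009524² + -0.0009302²) = 0.001331

0.00133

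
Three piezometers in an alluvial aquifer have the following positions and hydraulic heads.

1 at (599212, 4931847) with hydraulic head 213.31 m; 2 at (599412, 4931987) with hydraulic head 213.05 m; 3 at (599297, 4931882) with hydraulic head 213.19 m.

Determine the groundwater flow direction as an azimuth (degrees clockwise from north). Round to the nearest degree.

104°

With h = a·x + b·y + c and 1 as origin, the differences give:
  200·a + 140·b = -0.26
  85·a + 35·b = -0.12
Eliminate b (×35 and ×140, subtract): -4900·a = 7.700 → a = ∂h/∂x = -0.001571
Back-substitute: b = ∂h/∂y = +0.0003878.
Flow direction (−∇h) has components (+0.001571 E, -0.0003878 N).
Azimuth = atan2(E, N) = atan2(+0.001571, -0.0003878) = 103.9° ≈ 104°.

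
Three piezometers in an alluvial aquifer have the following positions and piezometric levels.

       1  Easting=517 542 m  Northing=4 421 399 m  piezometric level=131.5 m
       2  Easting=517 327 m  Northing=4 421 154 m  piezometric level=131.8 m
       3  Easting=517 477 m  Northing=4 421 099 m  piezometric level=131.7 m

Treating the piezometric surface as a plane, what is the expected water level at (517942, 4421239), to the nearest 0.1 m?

131.2 m

With h = a·x + b·y + c and 1 as origin, the differences give:
  (-215)·a + (-245)·b = +0.3
  (-65)·a + (-300)·b = +0.2
Eliminate b (×(-300) and ×(-245), subtract): 48575·a = -41.00 → a = ∂h/∂x = -0.0008441
Back-substitute: b = ∂h/∂y = -0.0004838.
h(517942, 4421239) = 131.5 + (-0.0008441)·(400) + (-0.0004838)·(-160) = 131.5 -0.338 +0.077 = 131.240 m.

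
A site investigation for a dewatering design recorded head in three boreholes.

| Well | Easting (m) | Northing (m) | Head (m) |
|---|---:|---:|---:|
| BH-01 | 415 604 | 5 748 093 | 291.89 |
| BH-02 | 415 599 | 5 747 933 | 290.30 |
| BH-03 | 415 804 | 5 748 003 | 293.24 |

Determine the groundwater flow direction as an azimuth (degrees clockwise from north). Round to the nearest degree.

229°

Taking BH-01 as reference: BH-02−BH-01 = (-5, -160, -1.59); BH-03−BH-01 = (200, -90, +1.35).
Determinant of the coordinate differences = (-5)·(-90) − 200·(-160) = 32450.
∂h/∂x = [(-1.59)·(-90) − (+1.35)·(-160)] / 32450 = +0.01107
∂h/∂y = [(-5)·(+1.35) − 200·(-1.59)] / 32450 = +0.009592
Flow direction (−∇h) has components (-0.01107 E, -0.009592 N).
Azimuth = atan2(E, N) = atan2(-0.01107, -0.009592) = 229.1° ≈ 229°.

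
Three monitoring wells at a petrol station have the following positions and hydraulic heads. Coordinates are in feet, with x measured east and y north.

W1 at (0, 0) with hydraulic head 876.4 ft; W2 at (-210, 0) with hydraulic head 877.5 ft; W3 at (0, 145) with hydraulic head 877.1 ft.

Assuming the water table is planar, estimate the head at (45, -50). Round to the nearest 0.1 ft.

875.9 ft

∂h/∂x = (877.5 − 876.4) / (-210 − 0) = -0.005238
∂h/∂y = (877.1 − 876.4) / (145 − 0) = +0.004828
h(45, -50) = 876.4 + (-0.005238)·(45) + (+0.004828)·(-50) = 876.4 -0.236 -0.241 = 875.923 ft.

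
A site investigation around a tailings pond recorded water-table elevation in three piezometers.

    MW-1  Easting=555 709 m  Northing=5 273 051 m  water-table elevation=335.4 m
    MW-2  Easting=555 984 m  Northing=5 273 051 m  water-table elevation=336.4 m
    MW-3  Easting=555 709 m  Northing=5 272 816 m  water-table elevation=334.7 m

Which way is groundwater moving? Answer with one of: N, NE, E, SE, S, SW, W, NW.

SW

∂h/∂x = (336.4 − 335.4) / (555984 − 555709) = +0.003636
∂h/∂y = (334.7 − 335.4) / (5272816 − 5273051) = +0.002979
Flow = −∇h = (-0.003636 east, -0.002979 north), which points southwest.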